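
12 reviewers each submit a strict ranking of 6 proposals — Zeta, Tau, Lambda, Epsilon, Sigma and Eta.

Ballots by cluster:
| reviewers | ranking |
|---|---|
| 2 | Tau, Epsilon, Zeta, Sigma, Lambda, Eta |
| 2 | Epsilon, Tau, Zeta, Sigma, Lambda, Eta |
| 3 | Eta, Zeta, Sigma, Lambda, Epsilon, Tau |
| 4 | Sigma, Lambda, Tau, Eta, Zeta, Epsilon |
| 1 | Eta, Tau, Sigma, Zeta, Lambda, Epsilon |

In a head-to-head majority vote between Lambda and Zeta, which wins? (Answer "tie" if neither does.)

Ballots ranking Lambda above Zeta: 4.
Ballots ranking Zeta above Lambda: 12 − 4 = 8.
Zeta wins the head-to-head 8–4.

Zeta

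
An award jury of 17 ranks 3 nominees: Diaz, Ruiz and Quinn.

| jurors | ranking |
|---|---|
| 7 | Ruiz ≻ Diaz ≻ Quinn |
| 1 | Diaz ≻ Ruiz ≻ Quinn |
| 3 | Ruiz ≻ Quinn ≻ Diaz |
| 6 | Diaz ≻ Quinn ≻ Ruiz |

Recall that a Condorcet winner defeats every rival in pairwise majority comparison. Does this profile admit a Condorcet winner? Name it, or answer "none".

Ruiz

Pairwise majorities:
Diaz vs Ruiz: Diaz is ranked higher on 1+6 = 7 ballots, Ruiz on 10. Ruiz wins 10–7.
Diaz vs Quinn: 7+1+6 = 14 for Diaz, 3 for Quinn — Diaz by 14–3.
Ruiz vs Quinn: 7+1+3 = 11 for Ruiz, 6 for Quinn — Ruiz by 11–6.
Ruiz wins every pairwise contest, so Ruiz is the Condorcet winner.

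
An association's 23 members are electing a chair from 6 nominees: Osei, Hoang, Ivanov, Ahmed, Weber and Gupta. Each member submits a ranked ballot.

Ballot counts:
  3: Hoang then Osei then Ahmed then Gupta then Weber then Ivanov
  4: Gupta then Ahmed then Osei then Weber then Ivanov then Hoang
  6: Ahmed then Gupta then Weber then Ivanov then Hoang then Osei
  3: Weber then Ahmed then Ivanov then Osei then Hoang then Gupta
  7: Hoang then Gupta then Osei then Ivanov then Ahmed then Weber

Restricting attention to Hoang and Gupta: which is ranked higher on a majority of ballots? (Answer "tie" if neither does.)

Ballots ranking Hoang above Gupta: 3 + 3 + 7 = 13.
Ballots ranking Gupta above Hoang: 23 − 13 = 10.
Hoang wins the head-to-head 13–10.

Hoang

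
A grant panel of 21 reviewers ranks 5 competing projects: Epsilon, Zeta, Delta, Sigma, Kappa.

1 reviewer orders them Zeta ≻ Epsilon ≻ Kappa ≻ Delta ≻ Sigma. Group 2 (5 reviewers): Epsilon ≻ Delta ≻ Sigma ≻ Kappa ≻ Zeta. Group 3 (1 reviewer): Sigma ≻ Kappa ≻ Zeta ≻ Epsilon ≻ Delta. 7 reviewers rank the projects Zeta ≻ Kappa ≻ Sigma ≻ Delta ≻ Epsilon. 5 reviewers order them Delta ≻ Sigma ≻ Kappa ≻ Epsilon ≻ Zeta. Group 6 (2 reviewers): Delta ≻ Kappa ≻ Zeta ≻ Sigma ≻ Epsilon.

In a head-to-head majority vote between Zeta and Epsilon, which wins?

Zeta

Ballots ranking Zeta above Epsilon: 1 + 1 + 7 + 2 = 11.
Ballots ranking Epsilon above Zeta: 21 − 11 = 10.
Zeta wins the head-to-head 11–10.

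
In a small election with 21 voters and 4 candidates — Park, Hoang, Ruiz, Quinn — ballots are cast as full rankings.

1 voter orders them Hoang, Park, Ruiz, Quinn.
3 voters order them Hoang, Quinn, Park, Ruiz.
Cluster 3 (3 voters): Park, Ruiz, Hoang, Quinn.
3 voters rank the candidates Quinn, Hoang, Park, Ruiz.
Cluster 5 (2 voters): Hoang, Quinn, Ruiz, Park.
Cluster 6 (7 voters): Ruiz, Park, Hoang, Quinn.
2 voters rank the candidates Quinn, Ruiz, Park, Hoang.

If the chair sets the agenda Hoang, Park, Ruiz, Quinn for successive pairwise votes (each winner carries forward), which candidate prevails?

Ruiz

Round 1: Hoang vs Park — 9–12, Park advances.
Round 2: Park vs Ruiz — 10–11, Ruiz advances.
Round 3: Ruiz vs Quinn — 11–10, Ruiz advances.
Ruiz survives the agenda.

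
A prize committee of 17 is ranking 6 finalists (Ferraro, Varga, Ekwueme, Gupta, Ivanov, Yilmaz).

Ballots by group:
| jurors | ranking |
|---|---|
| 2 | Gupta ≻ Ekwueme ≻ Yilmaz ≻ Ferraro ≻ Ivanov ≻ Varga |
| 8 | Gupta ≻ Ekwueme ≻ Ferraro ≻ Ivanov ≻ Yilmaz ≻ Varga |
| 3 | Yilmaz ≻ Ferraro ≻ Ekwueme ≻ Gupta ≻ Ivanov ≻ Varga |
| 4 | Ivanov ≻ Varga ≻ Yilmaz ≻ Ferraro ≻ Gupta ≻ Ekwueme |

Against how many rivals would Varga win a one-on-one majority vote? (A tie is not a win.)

0

Varga against each rival (17 jurors):
Varga vs Ferraro: Varga preferred on 4 ballots; Ferraro wins 13–4.
Varga vs Ekwueme: Ekwueme, 13–4.
Varga vs Gupta: Gupta wins 13–4.
Varga vs Ivanov: Varga is ranked higher on 0 ballots, Ivanov on 17. Ivanov wins 17–0.
Varga–Yilmaz: Yilmaz 13–4.
Varga beats no one; loses to Ferraro, Ekwueme, Gupta, Ivanov, Yilmaz — 0 pairwise wins.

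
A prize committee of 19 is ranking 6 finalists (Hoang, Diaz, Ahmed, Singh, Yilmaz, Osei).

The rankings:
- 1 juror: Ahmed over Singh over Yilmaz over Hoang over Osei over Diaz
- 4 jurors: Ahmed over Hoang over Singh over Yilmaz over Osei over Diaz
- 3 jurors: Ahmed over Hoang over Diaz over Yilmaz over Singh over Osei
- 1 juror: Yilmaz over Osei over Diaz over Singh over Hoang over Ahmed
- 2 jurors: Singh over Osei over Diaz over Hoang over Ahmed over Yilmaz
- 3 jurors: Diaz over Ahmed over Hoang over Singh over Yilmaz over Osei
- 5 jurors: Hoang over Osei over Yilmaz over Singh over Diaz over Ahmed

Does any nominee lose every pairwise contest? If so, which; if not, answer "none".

none

Pairwise majorities:
Hoang vs Diaz: 1+4+3+5 = 13 for Hoang, 6 for Diaz — Hoang by 13–6.
Hoang–Ahmed: Ahmed 11–8.
Hoang vs Singh: Hoang is ranked higher on 4+3+3+5 = 15 ballots, Singh on 4. Hoang wins 15–4.
Hoang–Yilmaz: Hoang 17–2.
Hoang vs Osei: Hoang wins 16–3.
Diaz vs Ahmed: 1+2+3+5 = 11 for Diaz, 8 for Ahmed — Diaz by 11–8.
Diaz vs Singh: Singh, 12–7.
Diaz vs Yilmaz: Diaz is ranked higher on 3+2+3 = 8 ballots, Yilmaz on 11. Yilmaz wins 11–8.
Diaz vs Osei: 6 to 13, Osei.
Ahmed–Singh: Ahmed 11–8.
Ahmed vs Yilmaz: Ahmed preferred on 1+4+3+2+3 = 13 ballots; Ahmed wins 13–6.
Ahmed vs Osei: 11 to 8, Ahmed.
Singh vs Yilmaz: 10 to 9, Singh.
Singh vs Osei: 1+4+3+2+3 = 13 for Singh, 6 for Osei — Singh by 13–6.
Yilmaz vs Osei: 1+4+3+1+3 = 12 for Yilmaz, 7 for Osei — Yilmaz by 12–7.
Each nominee has at least one pairwise win (Hoang beats Diaz; Diaz beats Ahmed; Ahmed beats Hoang; Singh beats Diaz; Yilmaz beats Diaz; Osei beats Diaz) — no Condorcet loser.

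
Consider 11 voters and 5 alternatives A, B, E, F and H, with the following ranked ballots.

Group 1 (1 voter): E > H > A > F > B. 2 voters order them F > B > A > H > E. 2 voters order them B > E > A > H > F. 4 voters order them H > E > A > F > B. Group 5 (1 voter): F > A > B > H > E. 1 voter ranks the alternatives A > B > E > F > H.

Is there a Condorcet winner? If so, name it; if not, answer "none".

Head-to-head results (11 voters):
A vs B: 7 to 4, A.
A vs E: A is ranked higher on 2+1+1 = 4 ballots, E on 7. E wins 7–4.
A vs F: 1+2+4+1 = 8 for A, 3 for F — A by 8–3.
A vs H: A preferred on 2+2+1+1 = 6 ballots; A wins 6–5.
B vs E: B is ranked higher on 2+2+1+1 = 6 ballots, E on 5. B wins 6–5.
B vs F: B preferred on 2+1 = 3 ballots; F wins 8–3.
B vs H: 6 to 5, B.
E vs F: E preferred on 1+2+4+1 = 8 ballots; E wins 8–3.
E vs H: E is ranked higher on 1+2+1 = 4 ballots, H on 7. H wins 7–4.
F vs H: F preferred on 2+1+1 = 4 ballots; H wins 7–4.
No alternative is unbeaten: A loses to E; B loses to A; E loses to B; F loses to A; H loses to A. In particular A → B → E → A is a majority cycle — no Condorcet winner exists.

none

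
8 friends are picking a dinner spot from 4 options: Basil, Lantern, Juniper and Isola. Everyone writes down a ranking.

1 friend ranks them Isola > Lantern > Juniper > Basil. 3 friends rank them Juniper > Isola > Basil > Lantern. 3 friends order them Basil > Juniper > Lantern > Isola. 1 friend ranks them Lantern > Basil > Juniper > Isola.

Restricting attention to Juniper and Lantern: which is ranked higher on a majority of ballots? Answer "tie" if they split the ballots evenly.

Juniper

Ballots ranking Juniper above Lantern: 3 + 3 = 6.
Ballots ranking Lantern above Juniper: 8 − 6 = 2.
Juniper wins the head-to-head 6–2.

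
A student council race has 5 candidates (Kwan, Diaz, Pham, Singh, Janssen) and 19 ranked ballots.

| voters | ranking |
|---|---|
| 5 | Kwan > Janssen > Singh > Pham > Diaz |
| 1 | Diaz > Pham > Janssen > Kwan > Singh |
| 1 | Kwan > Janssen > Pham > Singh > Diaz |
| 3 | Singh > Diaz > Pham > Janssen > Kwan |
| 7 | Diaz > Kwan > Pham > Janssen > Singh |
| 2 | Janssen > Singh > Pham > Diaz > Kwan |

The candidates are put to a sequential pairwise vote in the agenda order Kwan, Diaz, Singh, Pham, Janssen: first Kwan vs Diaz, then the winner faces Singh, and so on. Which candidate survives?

Round 1: Kwan vs Diaz — 6–13, Diaz advances.
Round 2: Diaz vs Singh — 8–11, Singh advances.
Round 3: Singh vs Pham — 10–9, Singh advances.
Round 4: Singh vs Janssen — 3–16, Janssen advances.
The agenda winner is Janssen.

Janssen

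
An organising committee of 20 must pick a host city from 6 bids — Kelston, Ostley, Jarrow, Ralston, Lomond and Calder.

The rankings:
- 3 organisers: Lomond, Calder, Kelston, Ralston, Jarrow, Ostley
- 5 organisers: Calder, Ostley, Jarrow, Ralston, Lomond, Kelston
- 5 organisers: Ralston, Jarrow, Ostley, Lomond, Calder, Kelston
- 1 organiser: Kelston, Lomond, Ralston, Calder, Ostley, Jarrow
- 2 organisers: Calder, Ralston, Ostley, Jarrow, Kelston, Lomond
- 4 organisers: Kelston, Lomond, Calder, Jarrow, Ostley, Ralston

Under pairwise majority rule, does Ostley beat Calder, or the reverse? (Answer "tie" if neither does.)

Calder

Ballots ranking Ostley above Calder: 5.
Ballots ranking Calder above Ostley: 20 − 5 = 15.
Calder wins the head-to-head 15–5.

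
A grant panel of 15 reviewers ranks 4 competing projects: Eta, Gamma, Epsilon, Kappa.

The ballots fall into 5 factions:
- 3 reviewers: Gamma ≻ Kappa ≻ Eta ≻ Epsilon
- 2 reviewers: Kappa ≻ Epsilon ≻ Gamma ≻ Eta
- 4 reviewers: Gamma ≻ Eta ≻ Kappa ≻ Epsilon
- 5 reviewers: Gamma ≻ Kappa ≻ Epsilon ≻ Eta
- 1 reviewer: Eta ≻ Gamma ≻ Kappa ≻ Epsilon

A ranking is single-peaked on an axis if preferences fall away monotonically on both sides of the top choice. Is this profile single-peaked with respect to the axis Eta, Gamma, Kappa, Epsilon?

Axis positions: Eta=1, Gamma=2, Kappa=3, Epsilon=4.
Faction 1 (peak Gamma at position 2): ranking walks positions 2-3-1-4, expanding outward from the peak — single-peaked.
Faction 2 (peak Kappa at position 3): ranking walks positions 3-4-2-1, expanding outward from the peak — single-peaked.
Faction 3 (peak Gamma at position 2): ranking walks positions 2-1-3-4, expanding outward from the peak — single-peaked.
Faction 4 (peak Gamma at position 2): ranking walks positions 2-3-4-1, expanding outward from the peak — single-peaked.
Faction 5 (peak Eta at position 1): ranking walks positions 1-2-3-4, expanding outward from the peak — single-peaked.
Every ranking is single-peaked on this axis.

yes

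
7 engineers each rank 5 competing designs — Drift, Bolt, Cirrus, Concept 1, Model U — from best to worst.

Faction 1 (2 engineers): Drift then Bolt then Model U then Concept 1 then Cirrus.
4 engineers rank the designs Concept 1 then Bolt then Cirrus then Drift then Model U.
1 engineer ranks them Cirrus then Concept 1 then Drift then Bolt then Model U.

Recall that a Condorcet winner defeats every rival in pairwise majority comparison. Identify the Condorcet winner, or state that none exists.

Head-to-head results (7 engineers):
Drift–Bolt: Bolt 4–3.
Drift–Cirrus: Cirrus 5–2.
Drift vs Concept 1: Concept 1, 5–2.
Drift vs Model U: Drift wins 7–0.
Bolt–Cirrus: Bolt 6–1.
Bolt–Concept 1: Concept 1 5–2.
Bolt vs Model U: Bolt wins 7–0.
Cirrus vs Concept 1: Concept 1 wins 6–1.
Cirrus vs Model U: Cirrus, 5–2.
Concept 1 vs Model U: Concept 1 wins 5–2.
Concept 1 beats each of Drift, Bolt, Cirrus, Model U — Concept 1 is the Condorcet winner.

Concept 1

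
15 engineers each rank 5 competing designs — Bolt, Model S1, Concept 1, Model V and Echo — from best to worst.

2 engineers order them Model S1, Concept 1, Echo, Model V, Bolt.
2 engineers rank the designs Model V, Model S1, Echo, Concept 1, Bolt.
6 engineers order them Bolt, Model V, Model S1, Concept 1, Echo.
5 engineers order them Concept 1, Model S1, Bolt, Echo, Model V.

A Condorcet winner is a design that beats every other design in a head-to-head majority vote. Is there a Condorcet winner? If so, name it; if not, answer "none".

Head-to-head results (15 engineers):
Bolt vs Model S1: Bolt is ranked higher on 6 ballots, Model S1 on 9. Model S1 wins 9–6.
Bolt vs Concept 1: 6 to 9, Concept 1.
Bolt vs Model V: Bolt is ranked higher on 6+5 = 11 ballots, Model V on 4. Bolt wins 11–4.
Bolt vs Echo: Bolt preferred on 6+5 = 11 ballots; Bolt wins 11–4.
Model S1 vs Concept 1: Model S1 preferred on 2+2+6 = 10 ballots; Model S1 wins 10–5.
Model S1 vs Model V: 2+5 = 7 for Model S1, 8 for Model V — Model V by 8–7.
Model S1 vs Echo: Model S1 is ranked higher on 2+2+6+5 = 15 ballots, Echo on 0. Model S1 wins 15–0.
Concept 1 vs Model V: Concept 1 is ranked higher on 2+5 = 7 ballots, Model V on 8. Model V wins 8–7.
Concept 1 vs Echo: Concept 1 preferred on 2+6+5 = 13 ballots; Concept 1 wins 13–2.
Model V vs Echo: Model V preferred on 2+6 = 8 ballots; Model V wins 8–7.
Every design loses at least once (Bolt loses to Model S1; Model S1 loses to Model V; Concept 1 loses to Model S1; Model V loses to Bolt; Echo loses to Bolt). The majority relation contains the cycle Bolt → Model V → Model S1 → Bolt, so there is no Condorcet winner.

none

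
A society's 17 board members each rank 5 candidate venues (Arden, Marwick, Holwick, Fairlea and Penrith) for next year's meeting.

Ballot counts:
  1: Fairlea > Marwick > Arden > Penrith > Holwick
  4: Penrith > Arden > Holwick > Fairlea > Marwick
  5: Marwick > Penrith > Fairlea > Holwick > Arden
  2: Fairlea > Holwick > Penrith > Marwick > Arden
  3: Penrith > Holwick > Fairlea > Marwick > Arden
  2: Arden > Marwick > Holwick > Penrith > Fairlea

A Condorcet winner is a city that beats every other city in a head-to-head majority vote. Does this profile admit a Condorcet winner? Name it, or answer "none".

Check each pair by majority over 17 ballots:
Arden vs Marwick: Arden preferred on 4+2 = 6 ballots; Marwick wins 11–6.
Arden vs Holwick: 7 to 10, Holwick.
Arden vs Fairlea: 4+2 = 6 for Arden, 11 for Fairlea — Fairlea by 11–6.
Arden vs Penrith: 1+2 = 3 for Arden, 14 for Penrith — Penrith by 14–3.
Marwick vs Holwick: Marwick is ranked higher on 1+5+2 = 8 ballots, Holwick on 9. Holwick wins 9–8.
Marwick vs Fairlea: Marwick preferred on 5+2 = 7 ballots; Fairlea wins 10–7.
Marwick vs Penrith: 8 to 9, Penrith.
Holwick vs Fairlea: Holwick is ranked higher on 4+3+2 = 9 ballots, Fairlea on 8. Holwick wins 9–8.
Holwick vs Penrith: Holwick preferred on 2+2 = 4 ballots; Penrith wins 13–4.
Fairlea vs Penrith: Fairlea is ranked higher on 1+2 = 3 ballots, Penrith on 14. Penrith wins 14–3.
Penrith beats each of Arden, Marwick, Holwick, Fairlea — Penrith is the Condorcet winner.

Penrith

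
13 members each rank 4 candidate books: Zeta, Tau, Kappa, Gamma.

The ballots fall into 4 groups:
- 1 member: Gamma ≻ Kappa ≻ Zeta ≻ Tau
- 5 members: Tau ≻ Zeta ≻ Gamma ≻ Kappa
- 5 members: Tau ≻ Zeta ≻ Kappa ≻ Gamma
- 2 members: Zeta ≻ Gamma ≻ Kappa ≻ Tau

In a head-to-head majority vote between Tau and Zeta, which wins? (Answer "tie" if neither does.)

Ballots ranking Tau above Zeta: 5 + 5 = 10.
Ballots ranking Zeta above Tau: 13 − 10 = 3.
Tau wins the head-to-head 10–3.

Tau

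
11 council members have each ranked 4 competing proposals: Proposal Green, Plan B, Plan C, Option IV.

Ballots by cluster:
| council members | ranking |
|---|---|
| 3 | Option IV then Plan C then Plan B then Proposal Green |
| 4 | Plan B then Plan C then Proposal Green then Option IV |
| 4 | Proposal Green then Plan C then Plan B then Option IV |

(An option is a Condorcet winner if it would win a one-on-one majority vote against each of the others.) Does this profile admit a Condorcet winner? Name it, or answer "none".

Plan C

Pairwise majorities:
Proposal Green vs Plan B: Proposal Green is ranked higher on 4 ballots, Plan B on 7. Plan B wins 7–4.
Proposal Green vs Plan C: 4 to 7, Plan C.
Proposal Green vs Option IV: 4+4 = 8 for Proposal Green, 3 for Option IV — Proposal Green by 8–3.
Plan B vs Plan C: Plan B is ranked higher on 4 ballots, Plan C on 7. Plan C wins 7–4.
Plan B vs Option IV: Plan B preferred on 4+4 = 8 ballots; Plan B wins 8–3.
Plan C vs Option IV: 8 to 3, Plan C.
Plan C beats each of Proposal Green, Plan B, Option IV — Plan C is the Condorcet winner.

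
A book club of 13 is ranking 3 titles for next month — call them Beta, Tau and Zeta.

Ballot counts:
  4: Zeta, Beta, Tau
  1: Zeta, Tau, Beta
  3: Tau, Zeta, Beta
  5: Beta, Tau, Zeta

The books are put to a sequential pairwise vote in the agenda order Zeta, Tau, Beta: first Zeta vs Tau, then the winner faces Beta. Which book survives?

Round 1: Zeta vs Tau — 5–8, Tau advances.
Round 2: Tau vs Beta — 4–9, Beta advances.
Beta survives the agenda.

Beta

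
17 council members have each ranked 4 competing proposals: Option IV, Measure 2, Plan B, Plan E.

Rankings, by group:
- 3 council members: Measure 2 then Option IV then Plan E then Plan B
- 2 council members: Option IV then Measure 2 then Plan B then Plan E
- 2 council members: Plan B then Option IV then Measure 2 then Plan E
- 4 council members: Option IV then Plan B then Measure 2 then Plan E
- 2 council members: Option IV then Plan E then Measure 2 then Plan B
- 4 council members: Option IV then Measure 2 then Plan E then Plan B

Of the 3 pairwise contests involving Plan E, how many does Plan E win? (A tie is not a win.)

1

Plan E against each rival (17 council members):
Plan E vs Option IV: Option IV wins 17–0.
Plan E vs Measure 2: 2 for Plan E, 15 for Measure 2 — Measure 2 by 15–2.
Plan E vs Plan B: Plan E, 9–8.
Plan E beats Plan B; loses to Option IV, Measure 2 — 1 pairwise win.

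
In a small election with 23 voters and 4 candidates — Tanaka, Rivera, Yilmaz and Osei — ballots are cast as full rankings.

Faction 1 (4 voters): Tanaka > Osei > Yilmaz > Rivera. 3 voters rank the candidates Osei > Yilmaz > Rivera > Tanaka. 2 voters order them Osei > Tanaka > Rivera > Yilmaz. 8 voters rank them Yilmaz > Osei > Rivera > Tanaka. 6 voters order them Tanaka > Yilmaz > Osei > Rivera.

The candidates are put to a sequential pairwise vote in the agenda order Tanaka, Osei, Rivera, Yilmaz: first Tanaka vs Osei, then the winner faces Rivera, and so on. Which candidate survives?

Round 1: Tanaka vs Osei — 10–13, Osei advances.
Round 2: Osei vs Rivera — 23–0, Osei advances.
Round 3: Osei vs Yilmaz — 9–14, Yilmaz advances.
The agenda winner is Yilmaz.

Yilmaz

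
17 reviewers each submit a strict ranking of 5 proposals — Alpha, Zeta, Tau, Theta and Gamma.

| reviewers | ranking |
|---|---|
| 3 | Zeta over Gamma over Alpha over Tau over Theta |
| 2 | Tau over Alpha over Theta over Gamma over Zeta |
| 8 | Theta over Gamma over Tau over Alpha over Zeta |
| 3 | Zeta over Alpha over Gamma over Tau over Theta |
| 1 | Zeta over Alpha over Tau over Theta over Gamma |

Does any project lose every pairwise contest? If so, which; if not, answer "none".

Head-to-head results (17 reviewers):
Alpha vs Zeta: Alpha wins 10–7.
Alpha vs Tau: Tau, 10–7.
Alpha vs Theta: Alpha is ranked higher on 3+2+3+1 = 9 ballots, Theta on 8. Alpha wins 9–8.
Alpha–Gamma: Gamma 11–6.
Zeta vs Tau: 3+3+1 = 7 for Zeta, 10 for Tau — Tau by 10–7.
Zeta vs Theta: 7 to 10, Theta.
Zeta vs Gamma: Zeta preferred on 3+3+1 = 7 ballots; Gamma wins 10–7.
Tau vs Theta: Tau wins 9–8.
Tau vs Gamma: 3 to 14, Gamma.
Theta vs Gamma: Theta is ranked higher on 2+8+1 = 11 ballots, Gamma on 6. Theta wins 11–6.
Only Zeta has no wins; Zeta is the Condorcet loser.

Zeta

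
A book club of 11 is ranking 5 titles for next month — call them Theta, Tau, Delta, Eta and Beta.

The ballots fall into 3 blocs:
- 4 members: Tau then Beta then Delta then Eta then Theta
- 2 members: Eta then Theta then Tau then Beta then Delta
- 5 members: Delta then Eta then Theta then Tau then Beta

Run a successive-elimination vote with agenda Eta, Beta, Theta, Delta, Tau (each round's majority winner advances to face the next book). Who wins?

Round 1: Eta vs Beta — 7–4, Eta advances.
Round 2: Eta vs Theta — 11–0, Eta advances.
Round 3: Eta vs Delta — 2–9, Delta advances.
Round 4: Delta vs Tau — 5–6, Tau advances.
Tau survives the agenda.

Tau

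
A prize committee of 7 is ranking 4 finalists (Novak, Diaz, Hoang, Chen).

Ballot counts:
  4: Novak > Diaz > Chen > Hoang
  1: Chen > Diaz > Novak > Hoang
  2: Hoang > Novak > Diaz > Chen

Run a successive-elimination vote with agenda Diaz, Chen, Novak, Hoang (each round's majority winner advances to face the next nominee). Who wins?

Novak

Round 1: Diaz vs Chen — 6–1, Diaz advances.
Round 2: Diaz vs Novak — 1–6, Novak advances.
Round 3: Novak vs Hoang — 5–2, Novak advances.
Novak survives the agenda.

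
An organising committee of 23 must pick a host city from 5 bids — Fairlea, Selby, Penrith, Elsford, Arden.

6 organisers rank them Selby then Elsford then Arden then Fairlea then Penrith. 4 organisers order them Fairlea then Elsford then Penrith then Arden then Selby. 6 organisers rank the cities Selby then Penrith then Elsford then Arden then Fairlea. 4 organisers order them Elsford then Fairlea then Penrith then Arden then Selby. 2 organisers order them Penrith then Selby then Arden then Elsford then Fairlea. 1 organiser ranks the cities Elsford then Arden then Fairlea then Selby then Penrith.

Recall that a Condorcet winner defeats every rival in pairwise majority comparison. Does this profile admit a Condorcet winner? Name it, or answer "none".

Check each pair by majority over 23 ballots:
Fairlea–Selby: Selby 14–9.
Fairlea vs Penrith: Fairlea, 15–8.
Fairlea–Elsford: Elsford 19–4.
Fairlea vs Arden: Arden, 15–8.
Selby vs Penrith: Selby, 13–10.
Selby vs Elsford: Selby wins 14–9.
Selby vs Arden: Selby wins 14–9.
Penrith vs Elsford: Elsford, 15–8.
Penrith vs Arden: Penrith wins 16–7.
Elsford vs Arden: Elsford, 21–2.
Selby wins every pairwise contest, so Selby is the Condorcet winner.

Selby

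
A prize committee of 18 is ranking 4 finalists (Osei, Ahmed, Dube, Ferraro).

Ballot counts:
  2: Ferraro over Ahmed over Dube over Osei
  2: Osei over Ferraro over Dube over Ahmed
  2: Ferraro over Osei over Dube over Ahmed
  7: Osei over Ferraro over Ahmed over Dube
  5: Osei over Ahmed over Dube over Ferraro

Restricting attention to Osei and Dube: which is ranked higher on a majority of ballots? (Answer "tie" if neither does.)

Ballots ranking Osei above Dube: 2 + 2 + 7 + 5 = 16.
Ballots ranking Dube above Osei: 18 − 16 = 2.
Osei wins the head-to-head 16–2.

Osei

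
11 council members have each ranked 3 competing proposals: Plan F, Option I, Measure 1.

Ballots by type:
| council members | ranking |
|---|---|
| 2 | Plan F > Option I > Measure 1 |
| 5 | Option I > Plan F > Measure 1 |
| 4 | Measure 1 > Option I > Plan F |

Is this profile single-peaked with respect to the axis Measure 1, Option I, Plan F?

Axis positions: Measure 1=1, Option I=2, Plan F=3.
Type 1 (peak Plan F at position 3): ranking walks positions 3-2-1, expanding outward from the peak — single-peaked.
Type 2 (peak Option I at position 2): ranking walks positions 2-3-1, expanding outward from the peak — single-peaked.
Type 3 (peak Measure 1 at position 1): ranking walks positions 1-2-3, expanding outward from the peak — single-peaked.
Every ranking is single-peaked on this axis.

yes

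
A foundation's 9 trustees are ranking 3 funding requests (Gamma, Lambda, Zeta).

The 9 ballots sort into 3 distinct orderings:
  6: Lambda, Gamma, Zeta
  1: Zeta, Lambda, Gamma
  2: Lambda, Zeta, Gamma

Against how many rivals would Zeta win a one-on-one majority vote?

Zeta against each rival (9 reviewers):
Zeta vs Gamma: Gamma wins 6–3.
Zeta vs Lambda: 1 for Zeta, 8 for Lambda — Lambda by 8–1.
Zeta beats no one; loses to Gamma, Lambda — 0 pairwise wins.

0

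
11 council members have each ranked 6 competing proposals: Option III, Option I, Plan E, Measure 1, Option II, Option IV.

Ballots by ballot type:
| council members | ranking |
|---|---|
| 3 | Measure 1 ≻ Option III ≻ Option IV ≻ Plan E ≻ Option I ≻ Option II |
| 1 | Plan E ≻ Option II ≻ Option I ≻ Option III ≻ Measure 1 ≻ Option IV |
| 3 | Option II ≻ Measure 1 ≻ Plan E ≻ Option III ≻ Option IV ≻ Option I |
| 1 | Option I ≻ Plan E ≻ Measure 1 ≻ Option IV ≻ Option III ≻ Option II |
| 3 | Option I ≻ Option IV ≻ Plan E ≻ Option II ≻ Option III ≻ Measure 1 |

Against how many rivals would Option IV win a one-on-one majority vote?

Option IV against each rival (11 council members):
Option IV vs Option III: Option III, 7–4.
Option IV vs Option I: Option IV wins 6–5.
Option IV vs Plan E: Option IV is ranked higher on 3+3 = 6 ballots, Plan E on 5. Option IV wins 6–5.
Option IV vs Measure 1: 3 for Option IV, 8 for Measure 1 — Measure 1 by 8–3.
Option IV vs Option II: 3+1+3 = 7 for Option IV, 4 for Option II — Option IV by 7–4.
Option IV beats Option I, Plan E, Option II; loses to Option III, Measure 1 — 3 pairwise wins.

3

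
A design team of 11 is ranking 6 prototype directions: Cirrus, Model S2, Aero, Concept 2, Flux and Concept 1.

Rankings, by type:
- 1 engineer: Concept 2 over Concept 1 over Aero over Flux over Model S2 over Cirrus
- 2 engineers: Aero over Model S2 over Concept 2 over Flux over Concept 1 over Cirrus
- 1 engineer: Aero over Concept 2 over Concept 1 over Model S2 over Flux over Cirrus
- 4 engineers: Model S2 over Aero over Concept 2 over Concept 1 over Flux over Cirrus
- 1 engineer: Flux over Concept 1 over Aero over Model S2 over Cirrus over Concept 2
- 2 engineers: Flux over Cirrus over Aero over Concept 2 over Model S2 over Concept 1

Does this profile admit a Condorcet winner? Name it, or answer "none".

Check each pair by majority over 11 ballots:
Cirrus vs Model S2: Cirrus preferred on 2 ballots; Model S2 wins 9–2.
Cirrus vs Aero: Cirrus preferred on 2 ballots; Aero wins 9–2.
Cirrus vs Concept 2: 1+2 = 3 for Cirrus, 8 for Concept 2 — Concept 2 by 8–3.
Cirrus vs Flux: 0 for Cirrus, 11 for Flux — Flux by 11–0.
Cirrus vs Concept 1: 2 to 9, Concept 1.
Model S2 vs Aero: 4 for Model S2, 7 for Aero — Aero by 7–4.
Model S2 vs Concept 2: 7 to 4, Model S2.
Model S2 vs Flux: Model S2 preferred on 2+1+4 = 7 ballots; Model S2 wins 7–4.
Model S2 vs Concept 1: 8 to 3, Model S2.
Aero vs Concept 2: Aero preferred on 2+1+4+1+2 = 10 ballots; Aero wins 10–1.
Aero vs Flux: 8 to 3, Aero.
Aero vs Concept 1: 2+1+4+2 = 9 for Aero, 2 for Concept 1 — Aero by 9–2.
Concept 2 vs Flux: 8 to 3, Concept 2.
Concept 2 vs Concept 1: Concept 2 is ranked higher on 1+2+1+4+2 = 10 ballots, Concept 1 on 1. Concept 2 wins 10–1.
Flux vs Concept 1: 2+1+2 = 5 for Flux, 6 for Concept 1 — Concept 1 by 6–5.
Aero wins every pairwise contest, so Aero is the Condorcet winner.

Aero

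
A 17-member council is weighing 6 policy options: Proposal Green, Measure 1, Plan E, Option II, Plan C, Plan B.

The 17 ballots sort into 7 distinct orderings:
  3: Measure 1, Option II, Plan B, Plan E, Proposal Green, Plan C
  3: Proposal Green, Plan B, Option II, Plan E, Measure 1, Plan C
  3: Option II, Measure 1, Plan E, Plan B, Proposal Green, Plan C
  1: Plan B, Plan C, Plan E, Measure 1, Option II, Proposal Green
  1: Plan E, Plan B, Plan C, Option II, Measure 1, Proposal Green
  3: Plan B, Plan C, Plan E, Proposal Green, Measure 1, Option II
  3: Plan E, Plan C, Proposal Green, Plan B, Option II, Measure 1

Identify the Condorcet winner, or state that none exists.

Pairwise majorities:
Proposal Green vs Measure 1: Proposal Green, 9–8.
Proposal Green vs Plan E: Plan E wins 14–3.
Proposal Green vs Option II: Proposal Green, 9–8.
Proposal Green vs Plan C: Proposal Green wins 9–8.
Proposal Green vs Plan B: Plan B wins 11–6.
Measure 1–Plan E: Plan E 11–6.
Measure 1–Option II: Option II 10–7.
Measure 1 vs Plan C: Measure 1, 9–8.
Measure 1–Plan B: Plan B 11–6.
Plan E vs Option II: Option II wins 9–8.
Plan E vs Plan C: Plan E wins 13–4.
Plan E vs Plan B: Plan B wins 10–7.
Option II vs Plan C: Option II wins 9–8.
Option II vs Plan B: Plan B wins 11–6.
Plan C vs Plan B: Plan B wins 14–3.
Plan B beats each of Proposal Green, Measure 1, Plan E, Option II, Plan C — Plan B is the Condorcet winner.

Plan B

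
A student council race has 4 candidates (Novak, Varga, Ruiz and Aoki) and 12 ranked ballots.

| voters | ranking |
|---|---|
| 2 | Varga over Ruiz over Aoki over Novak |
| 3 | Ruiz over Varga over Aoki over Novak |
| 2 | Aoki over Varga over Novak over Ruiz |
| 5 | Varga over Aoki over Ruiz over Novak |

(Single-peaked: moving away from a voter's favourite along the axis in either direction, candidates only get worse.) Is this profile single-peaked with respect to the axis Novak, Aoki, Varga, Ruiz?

yes

Axis positions: Novak=1, Aoki=2, Varga=3, Ruiz=4.
Cluster 1 (peak Varga at position 3): ranking walks positions 3-4-2-1, expanding outward from the peak — single-peaked.
Cluster 2 (peak Ruiz at position 4): ranking walks positions 4-3-2-1, expanding outward from the peak — single-peaked.
Cluster 3 (peak Aoki at position 2): ranking walks positions 2-3-1-4, expanding outward from the peak — single-peaked.
Cluster 4 (peak Varga at position 3): ranking walks positions 3-2-4-1, expanding outward from the peak — single-peaked.
Every ranking is single-peaked on this axis.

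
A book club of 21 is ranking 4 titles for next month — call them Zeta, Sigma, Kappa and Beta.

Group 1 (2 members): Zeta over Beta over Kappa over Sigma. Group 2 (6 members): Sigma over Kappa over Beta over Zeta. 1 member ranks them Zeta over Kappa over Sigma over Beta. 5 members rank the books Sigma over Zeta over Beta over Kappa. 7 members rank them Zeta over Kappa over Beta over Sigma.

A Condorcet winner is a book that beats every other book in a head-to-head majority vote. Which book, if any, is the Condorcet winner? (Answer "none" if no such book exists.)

Sigma

Check each pair by majority over 21 ballots:
Zeta vs Sigma: Sigma wins 11–10.
Zeta vs Kappa: Zeta wins 15–6.
Zeta–Beta: Zeta 15–6.
Sigma vs Kappa: Sigma, 11–10.
Sigma vs Beta: Sigma wins 12–9.
Kappa vs Beta: Kappa, 14–7.
Only Sigma has no losses; Sigma is the Condorcet winner.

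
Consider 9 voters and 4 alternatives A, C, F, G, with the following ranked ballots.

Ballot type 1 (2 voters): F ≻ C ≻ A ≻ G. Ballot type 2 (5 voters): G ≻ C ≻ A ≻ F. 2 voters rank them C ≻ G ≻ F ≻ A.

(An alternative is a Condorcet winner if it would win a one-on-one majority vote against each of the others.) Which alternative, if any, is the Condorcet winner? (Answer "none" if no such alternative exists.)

Pairwise majorities:
A vs C: 0 to 9, C.
A vs F: A is ranked higher on 5 ballots, F on 4. A wins 5–4.
A vs G: 2 for A, 7 for G — G by 7–2.
C vs F: C is ranked higher on 5+2 = 7 ballots, F on 2. C wins 7–2.
C vs G: 2+2 = 4 for C, 5 for G — G by 5–4.
F vs G: F is ranked higher on 2 ballots, G on 7. G wins 7–2.
G beats each of A, C, F — G is the Condorcet winner.

G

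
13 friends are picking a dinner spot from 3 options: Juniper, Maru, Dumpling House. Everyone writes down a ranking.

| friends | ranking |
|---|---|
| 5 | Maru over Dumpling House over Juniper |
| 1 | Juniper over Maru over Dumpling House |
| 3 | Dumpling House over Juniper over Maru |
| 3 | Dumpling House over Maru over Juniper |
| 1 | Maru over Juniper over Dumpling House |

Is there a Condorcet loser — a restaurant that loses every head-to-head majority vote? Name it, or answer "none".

Juniper

Head-to-head results (13 friends):
Juniper–Maru: Maru 9–4.
Juniper vs Dumpling House: Dumpling House wins 11–2.
Maru vs Dumpling House: 5+1+1 = 7 for Maru, 6 for Dumpling House — Maru by 7–6.
Only Juniper has no wins; Juniper is the Condorcet loser.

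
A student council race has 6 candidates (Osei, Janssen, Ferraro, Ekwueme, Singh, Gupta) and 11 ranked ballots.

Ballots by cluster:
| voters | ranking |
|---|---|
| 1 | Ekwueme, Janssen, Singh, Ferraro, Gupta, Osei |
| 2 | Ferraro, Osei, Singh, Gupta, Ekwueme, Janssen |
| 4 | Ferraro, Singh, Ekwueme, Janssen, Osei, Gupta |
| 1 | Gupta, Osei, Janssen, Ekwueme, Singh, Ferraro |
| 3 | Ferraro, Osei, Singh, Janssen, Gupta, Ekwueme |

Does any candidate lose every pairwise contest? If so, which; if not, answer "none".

none

Head-to-head results (11 voters):
Osei vs Janssen: Osei wins 6–5.
Osei vs Ferraro: 1 for Osei, 10 for Ferraro — Ferraro by 10–1.
Osei vs Ekwueme: 2+1+3 = 6 for Osei, 5 for Ekwueme — Osei by 6–5.
Osei vs Singh: Osei is ranked higher on 2+1+3 = 6 ballots, Singh on 5. Osei wins 6–5.
Osei vs Gupta: Osei is ranked higher on 2+4+3 = 9 ballots, Gupta on 2. Osei wins 9–2.
Janssen vs Ferraro: Ferraro wins 9–2.
Janssen vs Ekwueme: 4 to 7, Ekwueme.
Janssen vs Singh: Janssen preferred on 1+1 = 2 ballots; Singh wins 9–2.
Janssen vs Gupta: Janssen, 8–3.
Ferraro vs Ekwueme: 2+4+3 = 9 for Ferraro, 2 for Ekwueme — Ferraro by 9–2.
Ferraro vs Singh: Ferraro preferred on 2+4+3 = 9 ballots; Ferraro wins 9–2.
Ferraro–Gupta: Ferraro 10–1.
Ekwueme vs Singh: Singh, 9–2.
Ekwueme vs Gupta: 5 to 6, Gupta.
Singh vs Gupta: Singh wins 10–1.
No candidate is winless: Osei beats Janssen; Janssen beats Gupta; Ferraro beats Osei; Ekwueme beats Janssen; Singh beats Janssen; Gupta beats Ekwueme. There is no Condorcet loser.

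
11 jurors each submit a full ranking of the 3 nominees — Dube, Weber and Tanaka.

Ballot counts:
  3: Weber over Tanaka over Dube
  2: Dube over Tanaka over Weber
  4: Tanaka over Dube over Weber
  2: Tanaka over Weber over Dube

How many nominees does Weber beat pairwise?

0

Weber against each rival (11 jurors):
Weber vs Dube: Weber is ranked higher on 3+2 = 5 ballots, Dube on 6. Dube wins 6–5.
Weber vs Tanaka: Tanaka wins 8–3.
Weber beats no one; loses to Dube, Tanaka — 0 pairwise wins.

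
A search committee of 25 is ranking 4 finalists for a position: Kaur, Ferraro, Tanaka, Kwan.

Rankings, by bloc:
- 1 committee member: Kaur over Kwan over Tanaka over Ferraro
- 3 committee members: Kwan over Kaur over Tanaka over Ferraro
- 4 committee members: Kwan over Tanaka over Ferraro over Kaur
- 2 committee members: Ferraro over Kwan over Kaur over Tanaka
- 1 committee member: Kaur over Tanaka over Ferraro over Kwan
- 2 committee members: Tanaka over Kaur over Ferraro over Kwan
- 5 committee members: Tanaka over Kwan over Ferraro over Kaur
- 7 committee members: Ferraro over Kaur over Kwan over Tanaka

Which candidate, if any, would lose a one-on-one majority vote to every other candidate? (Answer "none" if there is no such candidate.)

none

Pairwise majorities:
Kaur vs Ferraro: 1+3+1+2 = 7 for Kaur, 18 for Ferraro — Ferraro by 18–7.
Kaur vs Tanaka: Kaur wins 14–11.
Kaur vs Kwan: Kaur preferred on 1+1+2+7 = 11 ballots; Kwan wins 14–11.
Ferraro–Tanaka: Tanaka 16–9.
Ferraro vs Kwan: Ferraro is ranked higher on 2+1+2+7 = 12 ballots, Kwan on 13. Kwan wins 13–12.
Tanaka vs Kwan: Kwan wins 17–8.
Each candidate has at least one pairwise win (Kaur beats Tanaka; Ferraro beats Kaur; Tanaka beats Ferraro; Kwan beats Kaur) — no Condorcet loser.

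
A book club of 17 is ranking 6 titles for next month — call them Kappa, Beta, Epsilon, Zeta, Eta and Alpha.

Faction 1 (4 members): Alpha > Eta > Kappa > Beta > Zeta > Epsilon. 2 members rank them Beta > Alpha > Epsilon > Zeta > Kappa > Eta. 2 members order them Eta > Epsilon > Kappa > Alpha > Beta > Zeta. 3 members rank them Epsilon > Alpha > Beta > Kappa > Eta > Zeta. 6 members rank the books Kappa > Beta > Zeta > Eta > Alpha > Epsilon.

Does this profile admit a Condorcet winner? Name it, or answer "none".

Alpha

Pairwise majorities:
Kappa vs Beta: Kappa is ranked higher on 4+2+6 = 12 ballots, Beta on 5. Kappa wins 12–5.
Kappa vs Epsilon: 10 to 7, Kappa.
Kappa vs Zeta: Kappa preferred on 4+2+3+6 = 15 ballots; Kappa wins 15–2.
Kappa vs Eta: 11 to 6, Kappa.
Kappa vs Alpha: 8 to 9, Alpha.
Beta vs Epsilon: Beta is ranked higher on 4+2+6 = 12 ballots, Epsilon on 5. Beta wins 12–5.
Beta vs Zeta: Beta preferred on 4+2+2+3+6 = 17 ballots; Beta wins 17–0.
Beta vs Eta: 2+3+6 = 11 for Beta, 6 for Eta — Beta by 11–6.
Beta vs Alpha: Beta preferred on 2+6 = 8 ballots; Alpha wins 9–8.
Epsilon vs Zeta: 2+2+3 = 7 for Epsilon, 10 for Zeta — Zeta by 10–7.
Epsilon vs Eta: 5 to 12, Eta.
Epsilon vs Alpha: Epsilon is ranked higher on 2+3 = 5 ballots, Alpha on 12. Alpha wins 12–5.
Zeta vs Eta: 2+6 = 8 for Zeta, 9 for Eta — Eta by 9–8.
Zeta vs Alpha: 6 for Zeta, 11 for Alpha — Alpha by 11–6.
Eta vs Alpha: Eta is ranked higher on 2+6 = 8 ballots, Alpha on 9. Alpha wins 9–8.
Alpha wins every pairwise contest, so Alpha is the Condorcet winner.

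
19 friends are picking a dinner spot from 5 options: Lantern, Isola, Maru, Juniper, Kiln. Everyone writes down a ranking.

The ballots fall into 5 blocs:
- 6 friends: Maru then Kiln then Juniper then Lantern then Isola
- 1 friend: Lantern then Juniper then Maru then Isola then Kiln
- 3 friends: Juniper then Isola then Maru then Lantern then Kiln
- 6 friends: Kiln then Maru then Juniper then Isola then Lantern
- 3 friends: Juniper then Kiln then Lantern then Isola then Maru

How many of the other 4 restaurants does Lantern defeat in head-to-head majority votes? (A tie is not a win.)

1

Lantern against each rival (19 friends):
Lantern–Isola: Lantern 10–9.
Lantern vs Maru: Lantern is ranked higher on 1+3 = 4 ballots, Maru on 15. Maru wins 15–4.
Lantern vs Juniper: 1 for Lantern, 18 for Juniper — Juniper by 18–1.
Lantern vs Kiln: Kiln wins 15–4.
Lantern beats Isola; loses to Maru, Juniper, Kiln — 1 pairwise win.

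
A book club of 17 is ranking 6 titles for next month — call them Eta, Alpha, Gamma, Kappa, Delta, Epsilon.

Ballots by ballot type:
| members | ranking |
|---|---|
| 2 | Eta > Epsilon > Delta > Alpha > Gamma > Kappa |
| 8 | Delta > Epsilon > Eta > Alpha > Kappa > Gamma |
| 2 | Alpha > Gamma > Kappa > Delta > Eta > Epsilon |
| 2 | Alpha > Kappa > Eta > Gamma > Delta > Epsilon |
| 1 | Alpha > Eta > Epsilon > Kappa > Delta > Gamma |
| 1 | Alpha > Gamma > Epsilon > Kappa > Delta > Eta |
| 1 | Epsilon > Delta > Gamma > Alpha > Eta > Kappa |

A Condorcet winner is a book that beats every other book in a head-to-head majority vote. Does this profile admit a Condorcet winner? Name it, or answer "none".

Pairwise majorities:
Eta vs Alpha: Eta wins 10–7.
Eta–Gamma: Eta 13–4.
Eta–Kappa: Eta 12–5.
Eta–Delta: Delta 12–5.
Eta vs Epsilon: 2+2+2+1 = 7 for Eta, 10 for Epsilon — Epsilon by 10–7.
Alpha vs Gamma: Alpha preferred on 2+8+2+2+1+1 = 16 ballots; Alpha wins 16–1.
Alpha vs Kappa: Alpha wins 17–0.
Alpha–Delta: Delta 11–6.
Alpha vs Epsilon: Epsilon wins 11–6.
Gamma vs Kappa: Gamma is ranked higher on 2+2+1+1 = 6 ballots, Kappa on 11. Kappa wins 11–6.
Gamma vs Delta: Gamma preferred on 2+2+1 = 5 ballots; Delta wins 12–5.
Gamma vs Epsilon: 5 to 12, Epsilon.
Kappa vs Delta: Delta, 11–6.
Kappa vs Epsilon: Kappa preferred on 2+2 = 4 ballots; Epsilon wins 13–4.
Delta–Epsilon: Delta 12–5.
Delta beats each of Eta, Alpha, Gamma, Kappa, Epsilon — Delta is the Condorcet winner.

Delta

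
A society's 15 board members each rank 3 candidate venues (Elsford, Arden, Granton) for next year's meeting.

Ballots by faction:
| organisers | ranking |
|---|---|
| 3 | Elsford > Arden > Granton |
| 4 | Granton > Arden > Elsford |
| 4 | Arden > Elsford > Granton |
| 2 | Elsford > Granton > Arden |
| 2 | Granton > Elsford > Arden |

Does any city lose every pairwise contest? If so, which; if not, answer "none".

Head-to-head results (15 organisers):
Elsford–Arden: Arden 8–7.
Elsford vs Granton: 3+4+2 = 9 for Elsford, 6 for Granton — Elsford by 9–6.
Arden vs Granton: Granton wins 8–7.
Every city wins at least one matchup (Elsford beats Granton; Arden beats Elsford; Granton beats Arden), so there is no Condorcet loser.

none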